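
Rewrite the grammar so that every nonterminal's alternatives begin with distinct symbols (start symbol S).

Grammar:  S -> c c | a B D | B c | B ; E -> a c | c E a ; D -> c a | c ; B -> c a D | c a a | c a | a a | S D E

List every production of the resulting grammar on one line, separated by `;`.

S has alternatives sharing prefix 'B': factor to S → B S' with S' → c | ε.
D has alternatives sharing prefix 'c': factor to D → c D' with D' → a | ε.
B has alternatives sharing prefix 'c a': factor to B → c a B' with B' → D | a | ε.

S -> c c | a B D | B S'; E -> a c | c E a; D -> c D'; B -> a a | S D E | c a B'; S' -> c | ε; D' -> a | ε; B' -> D | a | ε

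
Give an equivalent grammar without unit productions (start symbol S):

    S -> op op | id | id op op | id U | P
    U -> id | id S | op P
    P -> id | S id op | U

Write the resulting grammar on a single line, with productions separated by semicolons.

S -> id | id S | op P | op op | id op op | id U | S id op; U -> id | id S | op P; P -> id | id S | op P | S id op

Unit pairs: P ⇒* {U}; S ⇒* {P, U}.
Replace each nonterminal's rules with the union of the non-unit rules of every nonterminal it unit-derives.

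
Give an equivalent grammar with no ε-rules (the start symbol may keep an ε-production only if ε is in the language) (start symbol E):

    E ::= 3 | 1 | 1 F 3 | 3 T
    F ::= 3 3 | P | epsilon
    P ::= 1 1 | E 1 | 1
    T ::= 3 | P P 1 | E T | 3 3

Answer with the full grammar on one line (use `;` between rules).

E ::= 3 | 1 | 1 F 3 | 1 3 | 3 T; F ::= 3 3 | P; P ::= 1 1 | E 1 | 1; T ::= 3 | P P 1 | E T | 3 3

Nullable nonterminals: {F}.
ε ∉ L(G), so no ε-production is kept.
Add the nullable-subset variants: E → 1 F 3 gives 1 F 3 | 1 3.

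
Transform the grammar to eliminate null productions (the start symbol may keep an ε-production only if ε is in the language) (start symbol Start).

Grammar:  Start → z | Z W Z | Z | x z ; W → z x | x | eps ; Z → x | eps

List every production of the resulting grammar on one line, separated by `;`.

The nullable symbols are {Start, W, Z}.
ε ∈ L(G) since Start is nullable, so keep Start → ε.
Expand every rule over subsets of its nullable positions: Start → Z W Z gives Z W Z | Z W | Z Z | Z | W Z | W.

Start → z | Z W Z | Z W | Z Z | Z | W Z | W | x z | eps; W → z x | x; Z → x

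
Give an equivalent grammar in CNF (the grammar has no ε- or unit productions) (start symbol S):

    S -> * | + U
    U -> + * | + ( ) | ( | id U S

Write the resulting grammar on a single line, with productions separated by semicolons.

S -> * | X1 U; U -> X1 X2 | X1 Y1 | ( | X5 Y2; X1 -> +; X2 -> *; X3 -> (; X4 -> ); X5 -> id; Y1 -> X3 X4; Y2 -> U S

Introduce a nonterminal for each terminal appearing in a rule of length ≥ 2: X1 → +, X2 → *, X3 → (, X4 → ), X5 → id.
Binarize each right-hand side of length ≥ 3 by chaining fresh nonterminals (Y1, Y2, …): affected rules were U → X1 X3 X4; U → X5 U S.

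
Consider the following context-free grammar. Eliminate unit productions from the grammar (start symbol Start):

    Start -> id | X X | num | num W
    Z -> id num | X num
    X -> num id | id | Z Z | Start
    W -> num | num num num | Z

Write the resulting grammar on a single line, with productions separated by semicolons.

Start -> id | X X | num | num W; Z -> id num | X num; X -> id | X X | num | num W | num id | Z Z; W -> id num | X num | num | num num num

Unit pairs: W ⇒* {Z}; X ⇒* {Start}.
Replace each nonterminal's rules with the union of the non-unit rules of every nonterminal it unit-derives.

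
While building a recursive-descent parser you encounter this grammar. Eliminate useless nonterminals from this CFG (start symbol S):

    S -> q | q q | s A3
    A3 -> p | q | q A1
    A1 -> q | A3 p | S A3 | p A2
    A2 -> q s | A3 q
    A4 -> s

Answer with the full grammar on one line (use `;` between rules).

Generating nonterminals: {A1, A2, A3, A4, S}.
Reachable from S after that: {A1, A2, A3, S}.
Removed useless symbols: {A4} and every production mentioning them.

S -> q | q q | s A3; A3 -> p | q | q A1; A1 -> q | A3 p | S A3 | p A2; A2 -> q s | A3 q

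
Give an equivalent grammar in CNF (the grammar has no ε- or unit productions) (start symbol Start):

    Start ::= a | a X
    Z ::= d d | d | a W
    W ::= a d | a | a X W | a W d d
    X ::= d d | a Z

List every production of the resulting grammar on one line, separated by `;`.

Introduce a nonterminal for each terminal appearing in a rule of length ≥ 2: X1 → a, X2 → d.
Binarize each right-hand side of length ≥ 3 by chaining fresh nonterminals (Y1, Y2, …): affected rules were W → X1 X W; W → X1 W X2 X2.

Start ::= a | X1 X; Z ::= X2 X2 | d | X1 W; W ::= X1 X2 | a | X1 Y1 | X1 Y2; X ::= X2 X2 | X1 Z; X1 ::= a; X2 ::= d; Y1 ::= X W; Y2 ::= W Y3; Y3 ::= X2 X2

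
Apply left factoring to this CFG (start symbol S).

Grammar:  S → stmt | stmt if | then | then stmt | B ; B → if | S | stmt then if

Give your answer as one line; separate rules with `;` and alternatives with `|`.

S → B | stmt S' | then S''; B → if | S | stmt then if; S' → eps | if; S'' → eps | stmt

S has alternatives sharing prefix 'stmt': factor to S → stmt S' with S' → ε | if.
S has alternatives sharing prefix 'then': factor to S → then S'' with S'' → ε | stmt.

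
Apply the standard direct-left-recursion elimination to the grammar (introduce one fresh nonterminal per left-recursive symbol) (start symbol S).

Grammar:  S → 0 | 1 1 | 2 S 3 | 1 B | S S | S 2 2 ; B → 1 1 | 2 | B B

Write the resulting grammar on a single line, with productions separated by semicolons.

Left recursion appears on S, B.
For S: α = {S, 2 2}, β = {0, 1 1, 2 S 3, 1 B}. Rewrite as S → β S' and S' → α S' | ε.
For B: α = {B}, β = {1 1, 2}. Rewrite as B → β B' and B' → α B' | ε.

S → 0 S' | 1 1 S' | 2 S 3 S' | 1 B S'; B → 1 1 B' | 2 B'; S' → S S' | 2 2 S' | ε; B' → B B' | ε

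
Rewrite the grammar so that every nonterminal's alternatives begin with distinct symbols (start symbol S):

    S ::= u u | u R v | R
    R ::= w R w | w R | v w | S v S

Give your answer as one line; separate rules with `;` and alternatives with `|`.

S ::= R | u S'; R ::= v w | S v S | w R R'; S' ::= u | R v; R' ::= w | ε

S has alternatives sharing prefix 'u': factor to S → u S' with S' → u | R v.
R has alternatives sharing prefix 'w R': factor to R → w R R' with R' → w | ε.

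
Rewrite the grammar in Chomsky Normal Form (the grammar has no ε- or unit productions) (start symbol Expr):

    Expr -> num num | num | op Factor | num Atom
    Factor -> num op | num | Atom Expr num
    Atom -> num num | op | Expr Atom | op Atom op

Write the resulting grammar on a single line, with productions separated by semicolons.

Introduce a nonterminal for each terminal appearing in a rule of length ≥ 2: X1 → num, X2 → op.
Binarize each right-hand side of length ≥ 3 by chaining fresh nonterminals (Y1, Y2, …): affected rules were Factor → Atom Expr X1; Atom → X2 Atom X2.

Expr -> X1 X1 | num | X2 Factor | X1 Atom; Factor -> X1 X2 | num | Atom Y1; Atom -> X1 X1 | op | Expr Atom | X2 Y2; X1 -> num; X2 -> op; Y1 -> Expr X1; Y2 -> Atom X2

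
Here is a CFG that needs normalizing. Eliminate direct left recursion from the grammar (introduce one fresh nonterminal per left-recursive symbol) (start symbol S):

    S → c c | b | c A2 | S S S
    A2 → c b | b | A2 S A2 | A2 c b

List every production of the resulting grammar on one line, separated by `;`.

S → c c S' | b S' | c A2 S'; A2 → c b A2' | b A2'; S' → S S S' | ε; A2' → S A2 A2' | c b A2' | ε

S, A2 are directly left-recursive.
For S: α = {S S}, β = {c c, b, c A2}. Rewrite as S → β S' and S' → α S' | ε.
For A2: α = {S A2, c b}, β = {c b, b}. Rewrite as A2 → β A2' and A2' → α A2' | ε.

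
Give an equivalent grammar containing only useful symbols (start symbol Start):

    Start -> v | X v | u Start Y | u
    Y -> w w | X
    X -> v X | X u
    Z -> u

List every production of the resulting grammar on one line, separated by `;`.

Start -> v | u Start Y | u; Y -> w w

Generating nonterminals: {Start, Y, Z}.
Reachable from Start after that: {Start, Y}.
Removed useless symbols: {X, Z} and every production mentioning them.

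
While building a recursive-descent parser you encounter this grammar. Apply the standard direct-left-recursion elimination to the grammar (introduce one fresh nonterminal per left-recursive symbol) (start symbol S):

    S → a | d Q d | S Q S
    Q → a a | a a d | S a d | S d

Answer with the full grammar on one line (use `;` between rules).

Left recursion appears on S.
For S: α = {Q S}, β = {a, d Q d}. Rewrite as S → β S' and S' → α S' | ε.

S → a S' | d Q d S'; Q → a a | a a d | S a d | S d; S' → Q S S' | ε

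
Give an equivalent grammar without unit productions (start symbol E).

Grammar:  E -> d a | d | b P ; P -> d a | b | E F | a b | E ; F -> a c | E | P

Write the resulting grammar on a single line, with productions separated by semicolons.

E -> d a | d | b P; P -> d a | d | b P | b | E F | a b; F -> d a | d | b P | a c | b | E F | a b

Unit pairs: F ⇒* {E, P}; P ⇒* {E}.
For every A with A ⇒* B via unit rules, add B's non-unit alternatives to A; then delete every rule of the form X → Y.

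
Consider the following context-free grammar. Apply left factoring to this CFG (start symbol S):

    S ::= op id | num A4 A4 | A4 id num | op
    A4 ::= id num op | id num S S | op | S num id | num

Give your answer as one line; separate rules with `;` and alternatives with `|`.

S has alternatives sharing prefix 'op': factor to S → op S' with S' → id | ε.
A4 has alternatives sharing prefix 'id num': factor to A4 → id num A4' with A4' → op | S S.

S ::= num A4 A4 | A4 id num | op S'; A4 ::= op | S num id | num | id num A4'; S' ::= id | epsilon; A4' ::= op | S S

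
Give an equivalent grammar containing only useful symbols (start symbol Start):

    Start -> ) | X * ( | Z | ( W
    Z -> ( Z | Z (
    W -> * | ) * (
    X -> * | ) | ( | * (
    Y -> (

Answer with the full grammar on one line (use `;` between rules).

Start -> ) | X * ( | ( W; W -> * | ) * (; X -> * | ) | ( | * (

Generating nonterminals: {Start, W, X, Y}.
Reachable from Start after that: {Start, W, X}.
Removed useless symbols: {Y, Z} and every production mentioning them.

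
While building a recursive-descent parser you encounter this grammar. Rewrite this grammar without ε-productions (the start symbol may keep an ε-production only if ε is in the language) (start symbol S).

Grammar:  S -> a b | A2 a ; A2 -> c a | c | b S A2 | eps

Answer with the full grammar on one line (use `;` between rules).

The nullable symbols are {A2}.
ε ∉ L(G), so no ε-production is kept.
Add the nullable-subset variants: S → A2 a gives A2 a | a. A2 → b S A2 gives b S A2 | b S.

S -> a b | A2 a | a; A2 -> c a | c | b S A2 | b S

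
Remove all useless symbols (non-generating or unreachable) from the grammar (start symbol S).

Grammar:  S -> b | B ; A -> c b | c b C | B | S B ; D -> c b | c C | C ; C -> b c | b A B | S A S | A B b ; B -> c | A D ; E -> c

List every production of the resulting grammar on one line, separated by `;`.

S -> b | B; A -> c b | c b C | B | S B; D -> c b | c C | C; C -> b c | b A B | S A S | A B b; B -> c | A D

Generating nonterminals: {A, B, C, D, E, S}.
Reachable from S after that: {A, B, C, D, S}.
Removed useless symbols: {E} and every production mentioning them.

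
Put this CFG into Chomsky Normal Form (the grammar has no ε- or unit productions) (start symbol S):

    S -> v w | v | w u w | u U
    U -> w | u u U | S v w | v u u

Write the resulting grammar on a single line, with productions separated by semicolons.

Introduce a nonterminal for each terminal appearing in a rule of length ≥ 2: X1 → v, X2 → w, X3 → u.
Binarize each right-hand side of length ≥ 3 by chaining fresh nonterminals (Y1, Y2, …): affected rules were S → X2 X3 X2; U → X3 X3 U; U → S X1 X2; U → X1 X3 X3.

S -> X1 X2 | v | X2 Y1 | X3 U; U -> w | X3 Y2 | S Y3 | X1 Y4; X1 -> v; X2 -> w; X3 -> u; Y1 -> X3 X2; Y2 -> X3 U; Y3 -> X1 X2; Y4 -> X3 X3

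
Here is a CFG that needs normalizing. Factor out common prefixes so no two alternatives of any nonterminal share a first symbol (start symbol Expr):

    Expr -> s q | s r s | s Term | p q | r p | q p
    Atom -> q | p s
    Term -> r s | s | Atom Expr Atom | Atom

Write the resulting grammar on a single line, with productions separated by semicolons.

Expr has alternatives sharing prefix 's': factor to Expr → s Expr1 with Expr1 → q | r s | Term.
Term has alternatives sharing prefix 'Atom': factor to Term → Atom Term1 with Term1 → Expr Atom | ε.

Expr -> p q | r p | q p | s Expr1; Atom -> q | p s; Term -> r s | s | Atom Term1; Expr1 -> q | r s | Term; Term1 -> Expr Atom | ε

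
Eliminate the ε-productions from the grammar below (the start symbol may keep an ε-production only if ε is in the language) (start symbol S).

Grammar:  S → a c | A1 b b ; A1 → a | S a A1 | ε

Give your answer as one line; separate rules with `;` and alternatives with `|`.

Nullable nonterminals: {A1}.
ε ∉ L(G), so no ε-production is kept.
For each production, add variants omitting each subset of nullable occurrences: S → A1 b b gives A1 b b | b b. A1 → S a A1 gives S a A1 | S a.

S → a c | A1 b b | b b; A1 → a | S a A1 | S a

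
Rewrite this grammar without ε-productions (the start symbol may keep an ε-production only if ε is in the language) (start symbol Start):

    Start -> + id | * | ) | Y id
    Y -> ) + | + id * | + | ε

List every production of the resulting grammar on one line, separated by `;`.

Start -> + id | * | ) | Y id | id; Y -> ) + | + id * | +

Nullable set = {Y}.
ε ∉ L(G), so no ε-production is kept.
Expand every rule over subsets of its nullable positions: Start → Y id gives Y id | id.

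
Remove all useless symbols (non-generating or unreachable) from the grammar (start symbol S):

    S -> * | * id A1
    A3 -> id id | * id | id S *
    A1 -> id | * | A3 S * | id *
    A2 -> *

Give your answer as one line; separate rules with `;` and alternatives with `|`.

S -> * | * id A1; A3 -> id id | * id | id S *; A1 -> id | * | A3 S * | id *

Generating nonterminals: {A1, A2, A3, S}.
Reachable from S after that: {A1, A3, S}.
Removed useless symbols: {A2} and every production mentioning them.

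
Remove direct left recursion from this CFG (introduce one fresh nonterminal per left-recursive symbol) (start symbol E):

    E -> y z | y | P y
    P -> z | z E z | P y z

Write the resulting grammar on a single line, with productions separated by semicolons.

Directly left-recursive nonterminal: P.
For P: α = {y z}, β = {z, z E z}. Rewrite as P → β P' and P' → α P' | ε.

E -> y z | y | P y; P -> z P' | z E z P'; P' -> y z P' | ε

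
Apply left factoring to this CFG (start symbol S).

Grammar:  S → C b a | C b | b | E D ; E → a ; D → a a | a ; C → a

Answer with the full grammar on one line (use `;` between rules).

S → b | E D | C b S'; E → a; D → a D'; C → a; S' → a | eps; D' → a | eps

S has alternatives sharing prefix 'C b': factor to S → C b S' with S' → a | ε.
D has alternatives sharing prefix 'a': factor to D → a D' with D' → a | ε.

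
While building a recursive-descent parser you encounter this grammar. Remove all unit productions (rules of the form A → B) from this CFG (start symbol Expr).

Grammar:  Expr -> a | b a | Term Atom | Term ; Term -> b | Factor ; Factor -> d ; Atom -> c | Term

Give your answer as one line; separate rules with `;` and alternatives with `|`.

Unit pairs: Atom ⇒* {Factor, Term}; Expr ⇒* {Factor, Term}; Term ⇒* {Factor}.
Replace each nonterminal's rules with the union of the non-unit rules of every nonterminal it unit-derives.

Expr -> b | d | a | b a | Term Atom; Term -> b | d; Factor -> d; Atom -> b | c | d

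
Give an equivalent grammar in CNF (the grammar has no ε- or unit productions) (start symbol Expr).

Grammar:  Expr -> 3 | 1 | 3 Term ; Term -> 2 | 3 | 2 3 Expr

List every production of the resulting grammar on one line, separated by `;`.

Introduce a nonterminal for each terminal appearing in a rule of length ≥ 2: X1 → 3, X2 → 2.
Binarize each right-hand side of length ≥ 3 by chaining fresh nonterminals (Y1, Y2, …): affected rules were Term → X2 X1 Expr.

Expr -> 3 | 1 | X1 Term; Term -> 2 | 3 | X2 Y1; X1 -> 3; X2 -> 2; Y1 -> X1 Expr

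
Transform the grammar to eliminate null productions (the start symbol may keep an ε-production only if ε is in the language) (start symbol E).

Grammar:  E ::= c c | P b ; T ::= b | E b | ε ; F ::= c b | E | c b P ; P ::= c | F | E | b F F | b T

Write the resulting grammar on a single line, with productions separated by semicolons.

Nullable nonterminals: {T}.
ε ∉ L(G), so no ε-production is kept.
Add the nullable-subset variants: P → b T gives b T | b.

E ::= c c | P b; T ::= b | E b; F ::= c b | E | c b P; P ::= c | F | E | b F F | b T | b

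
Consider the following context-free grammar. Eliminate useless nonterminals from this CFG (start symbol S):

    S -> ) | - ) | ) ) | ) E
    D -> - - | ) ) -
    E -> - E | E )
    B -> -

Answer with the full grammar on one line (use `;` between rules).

Generating nonterminals: {B, D, S}.
Reachable from S after that: {S}.
Removed useless symbols: {B, D, E} and every production mentioning them.

S -> ) | - ) | ) )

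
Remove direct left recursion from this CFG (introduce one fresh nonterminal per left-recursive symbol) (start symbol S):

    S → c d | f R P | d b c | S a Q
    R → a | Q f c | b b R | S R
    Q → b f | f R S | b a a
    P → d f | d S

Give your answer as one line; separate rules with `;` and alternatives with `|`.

S → c d S' | f R P S' | d b c S'; R → a | Q f c | b b R | S R; Q → b f | f R S | b a a; P → d f | d S; S' → a Q S' | ε

S is directly left-recursive.
For S: α = {a Q}, β = {c d, f R P, d b c}. Rewrite as S → β S' and S' → α S' | ε.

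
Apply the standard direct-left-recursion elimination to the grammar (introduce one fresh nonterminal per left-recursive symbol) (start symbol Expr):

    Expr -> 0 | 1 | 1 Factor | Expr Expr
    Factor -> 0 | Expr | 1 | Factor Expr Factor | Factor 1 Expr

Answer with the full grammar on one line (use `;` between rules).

Expr -> 0 Expr1 | 1 Expr1 | 1 Factor Expr1; Factor -> 0 Factor1 | Expr Factor1 | 1 Factor1; Expr1 -> Expr Expr1 | ε; Factor1 -> Expr Factor Factor1 | 1 Expr Factor1 | ε

Expr, Factor are directly left-recursive.
For Expr: α = {Expr}, β = {0, 1, 1 Factor}. Rewrite as Expr → β Expr1 and Expr1 → α Expr1 | ε.
For Factor: α = {Expr Factor, 1 Expr}, β = {0, Expr, 1}. Rewrite as Factor → β Factor1 and Factor1 → α Factor1 | ε.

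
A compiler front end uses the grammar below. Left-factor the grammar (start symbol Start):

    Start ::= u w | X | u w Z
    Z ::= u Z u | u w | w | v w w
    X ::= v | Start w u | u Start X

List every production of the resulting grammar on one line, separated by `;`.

Start ::= X | u w Start1; Z ::= w | v w w | u Z1; X ::= v | Start w u | u Start X; Start1 ::= ε | Z; Z1 ::= Z u | w

Start has alternatives sharing prefix 'u w': factor to Start → u w Start1 with Start1 → ε | Z.
Z has alternatives sharing prefix 'u': factor to Z → u Z1 with Z1 → Z u | w.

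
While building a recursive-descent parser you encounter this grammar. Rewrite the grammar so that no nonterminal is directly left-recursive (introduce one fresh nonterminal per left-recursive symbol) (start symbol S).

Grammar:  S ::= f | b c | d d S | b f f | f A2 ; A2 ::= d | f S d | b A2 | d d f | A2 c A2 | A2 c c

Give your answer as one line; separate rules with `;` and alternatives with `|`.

S ::= f | b c | d d S | b f f | f A2; A2 ::= d A2' | f S d A2' | b A2 A2' | d d f A2'; A2' ::= c A2 A2' | c c A2' | ε

Left recursion appears on A2.
For A2: α = {c A2, c c}, β = {d, f S d, b A2, d d f}. Rewrite as A2 → β A2' and A2' → α A2' | ε.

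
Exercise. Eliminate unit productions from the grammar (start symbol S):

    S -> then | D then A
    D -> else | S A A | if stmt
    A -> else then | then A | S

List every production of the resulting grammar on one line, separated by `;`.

S -> then | D then A; D -> else | S A A | if stmt; A -> then | D then A | else then | then A

Unit pairs: A ⇒* {S}.
For each unit pair (A, B), copy every non-unit production of B to A, then drop all unit productions.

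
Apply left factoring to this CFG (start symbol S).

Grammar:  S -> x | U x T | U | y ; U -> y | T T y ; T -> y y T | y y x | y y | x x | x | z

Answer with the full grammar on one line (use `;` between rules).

S -> x | y | U S'; U -> y | T T y; T -> z | y y T' | x T''; S' -> x T | ε; T' -> T | x | ε; T'' -> x | ε

S has alternatives sharing prefix 'U': factor to S → U S' with S' → x T | ε.
T has alternatives sharing prefix 'y y': factor to T → y y T' with T' → T | x | ε.
T has alternatives sharing prefix 'x': factor to T → x T'' with T'' → x | ε.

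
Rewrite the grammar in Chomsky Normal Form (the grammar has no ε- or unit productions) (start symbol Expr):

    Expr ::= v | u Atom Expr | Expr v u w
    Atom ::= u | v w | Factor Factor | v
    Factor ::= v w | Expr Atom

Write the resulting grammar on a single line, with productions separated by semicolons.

Introduce a nonterminal for each terminal appearing in a rule of length ≥ 2: X1 → u, X2 → v, X3 → w.
Binarize each right-hand side of length ≥ 3 by chaining fresh nonterminals (Y1, Y2, …): affected rules were Expr → X1 Atom Expr; Expr → Expr X2 X1 X3.

Expr ::= v | X1 Y1 | Expr Y2; Atom ::= u | X2 X3 | Factor Factor | v; Factor ::= X2 X3 | Expr Atom; X1 ::= u; X2 ::= v; X3 ::= w; Y1 ::= Atom Expr; Y2 ::= X2 Y3; Y3 ::= X1 X3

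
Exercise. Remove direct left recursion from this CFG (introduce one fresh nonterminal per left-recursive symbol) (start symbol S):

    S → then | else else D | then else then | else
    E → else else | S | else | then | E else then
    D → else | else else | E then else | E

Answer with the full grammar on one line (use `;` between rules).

S → then | else else D | then else then | else; E → else else E' | S E' | else E' | then E'; D → else | else else | E then else | E; E' → else then E' | ε

E is directly left-recursive.
For E: α = {else then}, β = {else else, S, else, then}. Rewrite as E → β E' and E' → α E' | ε.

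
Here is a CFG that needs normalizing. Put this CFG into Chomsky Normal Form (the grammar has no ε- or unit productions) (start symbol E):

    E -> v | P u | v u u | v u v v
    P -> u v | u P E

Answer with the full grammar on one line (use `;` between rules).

Introduce a nonterminal for each terminal appearing in a rule of length ≥ 2: X1 → u, X2 → v.
Binarize each right-hand side of length ≥ 3 by chaining fresh nonterminals (Y1, Y2, …): affected rules were E → X2 X1 X1; E → X2 X1 X2 X2; P → X1 P E.

E -> v | P X1 | X2 Y1 | X2 Y2; P -> X1 X2 | X1 Y4; X1 -> u; X2 -> v; Y1 -> X1 X1; Y2 -> X1 Y3; Y3 -> X2 X2; Y4 -> P E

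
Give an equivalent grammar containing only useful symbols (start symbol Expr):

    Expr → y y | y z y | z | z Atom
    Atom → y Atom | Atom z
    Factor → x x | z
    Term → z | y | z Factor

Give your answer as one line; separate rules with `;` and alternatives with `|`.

Expr → y y | y z y | z

Generating nonterminals: {Expr, Factor, Term}.
Reachable from Expr after that: {Expr}.
Removed useless symbols: {Atom, Factor, Term} and every production mentioning them.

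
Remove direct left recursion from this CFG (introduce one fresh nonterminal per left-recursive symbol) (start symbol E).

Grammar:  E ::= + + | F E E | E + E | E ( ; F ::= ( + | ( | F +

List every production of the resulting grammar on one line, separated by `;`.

E, F are directly left-recursive.
For E: α = {+ E, (}, β = {+ +, F E E}. Rewrite as E → β E' and E' → α E' | ε.
For F: α = {+}, β = {( +, (}. Rewrite as F → β F' and F' → α F' | ε.

E ::= + + E' | F E E E'; F ::= ( + F' | ( F'; E' ::= + E E' | ( E' | ε; F' ::= + F' | ε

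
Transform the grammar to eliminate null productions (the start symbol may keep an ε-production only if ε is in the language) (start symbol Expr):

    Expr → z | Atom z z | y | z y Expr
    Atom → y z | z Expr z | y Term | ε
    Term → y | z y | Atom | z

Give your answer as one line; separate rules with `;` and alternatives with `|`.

Expr → z | Atom z z | z z | y | z y Expr; Atom → y z | z Expr z | y Term | y; Term → y | z y | Atom | z

Nullable nonterminals: {Atom, Term}.
ε ∉ L(G), so no ε-production is kept.
Expand every rule over subsets of its nullable positions: Expr → Atom z z gives Atom z z | z z. Atom → y Term gives y Term | y.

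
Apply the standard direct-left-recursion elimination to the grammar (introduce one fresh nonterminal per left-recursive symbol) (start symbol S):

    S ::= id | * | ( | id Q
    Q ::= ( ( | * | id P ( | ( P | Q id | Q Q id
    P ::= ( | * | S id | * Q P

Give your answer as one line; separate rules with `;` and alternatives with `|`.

S ::= id | * | ( | id Q; Q ::= ( ( Q' | * Q' | id P ( Q' | ( P Q'; P ::= ( | * | S id | * Q P; Q' ::= id Q' | Q id Q' | ε

Q is directly left-recursive.
For Q: α = {id, Q id}, β = {( (, *, id P (, ( P}. Rewrite as Q → β Q' and Q' → α Q' | ε.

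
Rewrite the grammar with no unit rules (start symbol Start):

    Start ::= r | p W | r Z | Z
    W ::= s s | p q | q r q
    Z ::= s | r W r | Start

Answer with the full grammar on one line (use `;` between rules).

Unit pairs: Start ⇒* {Z}; Z ⇒* {Start}.
Replace each nonterminal's rules with the union of the non-unit rules of every nonterminal it unit-derives.

Start ::= s | r W r | r | p W | r Z; W ::= s s | p q | q r q; Z ::= s | r W r | r | p W | r Z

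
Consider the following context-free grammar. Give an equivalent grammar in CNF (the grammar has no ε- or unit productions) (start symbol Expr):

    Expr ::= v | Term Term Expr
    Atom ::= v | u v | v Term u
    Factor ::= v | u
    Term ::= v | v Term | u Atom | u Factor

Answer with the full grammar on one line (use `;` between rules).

Introduce a nonterminal for each terminal appearing in a rule of length ≥ 2: X1 → u, X2 → v.
Binarize each right-hand side of length ≥ 3 by chaining fresh nonterminals (Y1, Y2, …): affected rules were Expr → Term Term Expr; Atom → X2 Term X1.

Expr ::= v | Term Y1; Atom ::= v | X1 X2 | X2 Y2; Factor ::= v | u; Term ::= v | X2 Term | X1 Atom | X1 Factor; X1 ::= u; X2 ::= v; Y1 ::= Term Expr; Y2 ::= Term X1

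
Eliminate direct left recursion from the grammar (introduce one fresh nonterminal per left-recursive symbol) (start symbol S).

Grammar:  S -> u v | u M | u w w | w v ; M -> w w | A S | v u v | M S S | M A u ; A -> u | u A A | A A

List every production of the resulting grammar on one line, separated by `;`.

Left recursion appears on M, A.
For M: α = {S S, A u}, β = {w w, A S, v u v}. Rewrite as M → β M' and M' → α M' | ε.
For A: α = {A}, β = {u, u A A}. Rewrite as A → β A' and A' → α A' | ε.

S -> u v | u M | u w w | w v; M -> w w M' | A S M' | v u v M'; A -> u A' | u A A A'; M' -> S S M' | A u M' | ε; A' -> A A' | ε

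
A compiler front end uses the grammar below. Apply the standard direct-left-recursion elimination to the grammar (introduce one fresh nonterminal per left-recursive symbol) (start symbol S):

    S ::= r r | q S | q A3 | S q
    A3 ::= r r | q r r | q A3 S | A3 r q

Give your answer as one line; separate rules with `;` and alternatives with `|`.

S, A3 are directly left-recursive.
For S: α = {q}, β = {r r, q S, q A3}. Rewrite as S → β S' and S' → α S' | ε.
For A3: α = {r q}, β = {r r, q r r, q A3 S}. Rewrite as A3 → β A3' and A3' → α A3' | ε.

S ::= r r S' | q S S' | q A3 S'; A3 ::= r r A3' | q r r A3' | q A3 S A3'; S' ::= q S' | epsilon; A3' ::= r q A3' | epsilon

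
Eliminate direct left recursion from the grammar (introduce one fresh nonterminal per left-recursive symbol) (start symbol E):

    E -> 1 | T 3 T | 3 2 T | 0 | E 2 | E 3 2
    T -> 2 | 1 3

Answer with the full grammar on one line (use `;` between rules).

E is directly left-recursive.
For E: α = {2, 3 2}, β = {1, T 3 T, 3 2 T, 0}. Rewrite as E → β E' and E' → α E' | ε.

E -> 1 E' | T 3 T E' | 3 2 T E' | 0 E'; T -> 2 | 1 3; E' -> 2 E' | 3 2 E' | ε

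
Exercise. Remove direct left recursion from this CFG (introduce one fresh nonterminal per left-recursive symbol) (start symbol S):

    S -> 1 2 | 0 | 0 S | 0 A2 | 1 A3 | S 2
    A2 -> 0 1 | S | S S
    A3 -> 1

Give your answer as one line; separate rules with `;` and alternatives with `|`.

S -> 1 2 S' | 0 S' | 0 S S' | 0 A2 S' | 1 A3 S'; A2 -> 0 1 | S | S S; A3 -> 1; S' -> 2 S' | ε

Directly left-recursive nonterminal: S.
For S: α = {2}, β = {1 2, 0, 0 S, 0 A2, 1 A3}. Rewrite as S → β S' and S' → α S' | ε.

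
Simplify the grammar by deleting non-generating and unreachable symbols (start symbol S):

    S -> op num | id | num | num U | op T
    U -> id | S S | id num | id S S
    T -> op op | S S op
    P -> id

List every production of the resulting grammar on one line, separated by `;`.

S -> op num | id | num | num U | op T; U -> id | S S | id num | id S S; T -> op op | S S op

Generating nonterminals: {P, S, T, U}.
Reachable from S after that: {S, T, U}.
Removed useless symbols: {P} and every production mentioning them.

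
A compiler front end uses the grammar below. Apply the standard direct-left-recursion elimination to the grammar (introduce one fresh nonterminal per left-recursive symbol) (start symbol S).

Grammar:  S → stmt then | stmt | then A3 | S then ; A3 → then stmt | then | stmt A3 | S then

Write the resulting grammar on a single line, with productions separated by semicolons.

S is directly left-recursive.
For S: α = {then}, β = {stmt then, stmt, then A3}. Rewrite as S → β S' and S' → α S' | ε.

S → stmt then S' | stmt S' | then A3 S'; A3 → then stmt | then | stmt A3 | S then; S' → then S' | ε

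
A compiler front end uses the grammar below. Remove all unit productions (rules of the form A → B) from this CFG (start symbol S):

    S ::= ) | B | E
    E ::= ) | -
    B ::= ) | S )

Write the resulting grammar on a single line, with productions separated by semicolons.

Unit pairs: S ⇒* {B, E}.
For each unit pair (A, B), copy every non-unit production of B to A, then drop all unit productions.

S ::= ) | S ) | -; E ::= ) | -; B ::= ) | S )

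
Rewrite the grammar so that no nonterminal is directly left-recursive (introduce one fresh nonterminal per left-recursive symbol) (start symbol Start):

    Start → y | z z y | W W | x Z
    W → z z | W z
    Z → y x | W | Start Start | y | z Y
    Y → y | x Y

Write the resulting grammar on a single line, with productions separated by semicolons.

W is directly left-recursive.
For W: α = {z}, β = {z z}. Rewrite as W → β W1 and W1 → α W1 | ε.

Start → y | z z y | W W | x Z; W → z z W1; Z → y x | W | Start Start | y | z Y; Y → y | x Y; W1 → z W1 | eps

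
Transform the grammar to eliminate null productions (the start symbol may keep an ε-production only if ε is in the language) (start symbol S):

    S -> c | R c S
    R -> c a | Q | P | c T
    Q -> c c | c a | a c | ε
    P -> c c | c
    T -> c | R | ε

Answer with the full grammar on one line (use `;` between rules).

The nullable symbols are {Q, R, T}.
ε ∉ L(G), so no ε-production is kept.
For each production, add variants omitting each subset of nullable occurrences: S → R c S gives R c S | c S. R → c T gives c T | c.

S -> c | R c S | c S; R -> c a | Q | P | c T | c; Q -> c c | c a | a c; P -> c c | c; T -> c | R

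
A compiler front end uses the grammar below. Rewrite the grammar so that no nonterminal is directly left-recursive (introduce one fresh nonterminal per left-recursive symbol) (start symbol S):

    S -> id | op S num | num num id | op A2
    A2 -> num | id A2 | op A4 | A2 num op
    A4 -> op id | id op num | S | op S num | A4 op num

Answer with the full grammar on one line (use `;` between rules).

S -> id | op S num | num num id | op A2; A2 -> num A2' | id A2 A2' | op A4 A2'; A4 -> op id A4' | id op num A4' | S A4' | op S num A4'; A2' -> num op A2' | ε; A4' -> op num A4' | ε

A2, A4 are directly left-recursive.
For A2: α = {num op}, β = {num, id A2, op A4}. Rewrite as A2 → β A2' and A2' → α A2' | ε.
For A4: α = {op num}, β = {op id, id op num, S, op S num}. Rewrite as A4 → β A4' and A4' → α A4' | ε.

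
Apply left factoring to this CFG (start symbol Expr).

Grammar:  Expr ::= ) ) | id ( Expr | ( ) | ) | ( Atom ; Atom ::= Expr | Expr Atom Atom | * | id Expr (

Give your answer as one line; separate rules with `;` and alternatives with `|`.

Expr has alternatives sharing prefix ')': factor to Expr → ) Expr1 with Expr1 → ) | ε.
Expr has alternatives sharing prefix '(': factor to Expr → ( Expr2 with Expr2 → ) | Atom.
Atom has alternatives sharing prefix 'Expr': factor to Atom → Expr Atom1 with Atom1 → ε | Atom Atom.

Expr ::= id ( Expr | ) Expr1 | ( Expr2; Atom ::= * | id Expr ( | Expr Atom1; Expr1 ::= ) | ε; Expr2 ::= ) | Atom; Atom1 ::= ε | Atom Atom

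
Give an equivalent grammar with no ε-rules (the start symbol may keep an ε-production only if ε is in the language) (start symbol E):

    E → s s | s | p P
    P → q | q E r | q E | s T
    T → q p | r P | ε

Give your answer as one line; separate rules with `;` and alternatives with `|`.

The nullable symbols are {T}.
ε ∉ L(G), so no ε-production is kept.
Expand every rule over subsets of its nullable positions: P → s T gives s T | s.

E → s s | s | p P; P → q | q E r | q E | s T | s; T → q p | r P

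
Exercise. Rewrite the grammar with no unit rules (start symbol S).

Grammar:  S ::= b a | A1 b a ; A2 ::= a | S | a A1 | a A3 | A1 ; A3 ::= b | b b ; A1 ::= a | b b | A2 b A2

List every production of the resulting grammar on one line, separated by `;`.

S ::= b a | A1 b a; A2 ::= a | a A1 | a A3 | b b | A2 b A2 | b a | A1 b a; A3 ::= b | b b; A1 ::= a | b b | A2 b A2

Unit pairs: A2 ⇒* {A1, S}.
For every A with A ⇒* B via unit rules, add B's non-unit alternatives to A; then delete every rule of the form X → Y.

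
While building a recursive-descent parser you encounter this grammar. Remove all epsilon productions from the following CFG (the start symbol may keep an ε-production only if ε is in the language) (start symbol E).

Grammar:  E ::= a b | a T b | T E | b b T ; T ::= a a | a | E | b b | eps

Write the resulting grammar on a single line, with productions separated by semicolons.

E ::= a b | a T b | T E | b b T | b b; T ::= a a | a | E | b b

The nullable symbols are {T}.
ε ∉ L(G), so no ε-production is kept.
Expand every rule over subsets of its nullable positions: E → b b T gives b b T | b b.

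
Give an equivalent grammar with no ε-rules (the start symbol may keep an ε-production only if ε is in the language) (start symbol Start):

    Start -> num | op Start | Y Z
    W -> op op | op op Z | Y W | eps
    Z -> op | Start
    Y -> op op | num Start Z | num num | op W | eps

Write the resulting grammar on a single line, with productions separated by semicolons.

Nullable nonterminals: {W, Y}.
ε ∉ L(G), so no ε-production is kept.
Expand every rule over subsets of its nullable positions: Start → Y Z gives Y Z | Z. W → Y W gives Y W | Y. Y → op W gives op W | op.

Start -> num | op Start | Y Z | Z; W -> op op | op op Z | Y W | Y; Z -> op | Start; Y -> op op | num Start Z | num num | op W | op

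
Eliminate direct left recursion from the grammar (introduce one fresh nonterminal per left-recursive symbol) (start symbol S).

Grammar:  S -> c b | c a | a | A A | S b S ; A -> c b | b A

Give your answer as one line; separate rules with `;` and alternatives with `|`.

S -> c b S' | c a S' | a S' | A A S'; A -> c b | b A; S' -> b S S' | epsilon

Directly left-recursive nonterminal: S.
For S: α = {b S}, β = {c b, c a, a, A A}. Rewrite as S → β S' and S' → α S' | ε.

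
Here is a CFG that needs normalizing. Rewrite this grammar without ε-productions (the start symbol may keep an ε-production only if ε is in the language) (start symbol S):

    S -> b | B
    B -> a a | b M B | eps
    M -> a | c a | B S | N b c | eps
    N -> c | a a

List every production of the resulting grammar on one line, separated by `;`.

S -> b | B | eps; B -> a a | b M B | b M | b B | b; M -> a | c a | B S | B | S | N b c; N -> c | a a

Nullable set = {B, M, S}.
ε ∈ L(G) since S is nullable, so keep S → ε.
Add the nullable-subset variants: B → b M B gives b M B | b M | b B | b. M → B S gives B S | B | S.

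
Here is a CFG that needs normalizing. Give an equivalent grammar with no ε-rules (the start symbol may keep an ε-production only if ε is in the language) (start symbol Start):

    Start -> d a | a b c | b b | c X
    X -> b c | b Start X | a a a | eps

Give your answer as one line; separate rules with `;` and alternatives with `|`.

Start -> d a | a b c | b b | c X | c; X -> b c | b Start X | b Start | a a a

Nullable nonterminals: {X}.
ε ∉ L(G), so no ε-production is kept.
For each production, add variants omitting each subset of nullable occurrences: Start → c X gives c X | c. X → b Start X gives b Start X | b Start.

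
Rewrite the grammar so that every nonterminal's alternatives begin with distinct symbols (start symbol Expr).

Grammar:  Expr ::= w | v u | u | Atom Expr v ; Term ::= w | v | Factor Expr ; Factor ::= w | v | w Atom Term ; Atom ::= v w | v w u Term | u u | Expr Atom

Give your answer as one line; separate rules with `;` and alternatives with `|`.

Expr ::= w | v u | u | Atom Expr v; Term ::= w | v | Factor Expr; Factor ::= v | w Factor1; Atom ::= u u | Expr Atom | v w Atom1; Factor1 ::= ε | Atom Term; Atom1 ::= ε | u Term

Factor has alternatives sharing prefix 'w': factor to Factor → w Factor1 with Factor1 → ε | Atom Term.
Atom has alternatives sharing prefix 'v w': factor to Atom → v w Atom1 with Atom1 → ε | u Term.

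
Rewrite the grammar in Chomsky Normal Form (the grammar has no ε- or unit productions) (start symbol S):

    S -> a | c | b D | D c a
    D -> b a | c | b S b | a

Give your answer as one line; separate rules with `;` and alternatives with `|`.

Introduce a nonterminal for each terminal appearing in a rule of length ≥ 2: X1 → b, X2 → c, X3 → a.
Binarize each right-hand side of length ≥ 3 by chaining fresh nonterminals (Y1, Y2, …): affected rules were S → D X2 X3; D → X1 S X1.

S -> a | c | X1 D | D Y1; D -> X1 X3 | c | X1 Y2 | a; X1 -> b; X2 -> c; X3 -> a; Y1 -> X2 X3; Y2 -> S X1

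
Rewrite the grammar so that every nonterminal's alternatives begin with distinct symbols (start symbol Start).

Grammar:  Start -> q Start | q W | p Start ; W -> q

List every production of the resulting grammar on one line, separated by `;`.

Start -> p Start | q Start1; W -> q; Start1 -> Start | W

Start has alternatives sharing prefix 'q': factor to Start → q Start1 with Start1 → Start | W.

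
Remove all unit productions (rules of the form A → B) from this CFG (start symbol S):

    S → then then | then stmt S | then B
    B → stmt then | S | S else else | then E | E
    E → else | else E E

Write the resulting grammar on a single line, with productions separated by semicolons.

S → then then | then stmt S | then B; B → stmt then | S else else | then E | else | else E E | then then | then stmt S | then B; E → else | else E E

Unit pairs: B ⇒* {E, S}.
For each unit pair (A, B), copy every non-unit production of B to A, then drop all unit productions.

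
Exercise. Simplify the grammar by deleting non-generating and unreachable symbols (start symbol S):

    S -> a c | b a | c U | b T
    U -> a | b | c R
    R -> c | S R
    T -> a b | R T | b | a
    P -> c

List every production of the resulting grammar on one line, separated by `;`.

S -> a c | b a | c U | b T; U -> a | b | c R; R -> c | S R; T -> a b | R T | b | a

Generating nonterminals: {P, R, S, T, U}.
Reachable from S after that: {R, S, T, U}.
Removed useless symbols: {P} and every production mentioning them.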